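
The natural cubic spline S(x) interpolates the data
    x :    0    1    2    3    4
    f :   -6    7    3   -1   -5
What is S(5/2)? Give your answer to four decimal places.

Let σ_i = S''(x_i). Step sizes h_i = 1, 1, 1, 1; slopes of the chords Δ_i = (y_(i+1) - y_i)/h_i = 13, -4, -4, -4.
  1·σ_0 + 4·σ_1 + 1·σ_2 = 6(Δ_1 - Δ_0) = -102
  1·σ_1 + 4·σ_2 + 1·σ_3 = 6(Δ_2 - Δ_1) = 0
  1·σ_2 + 4·σ_3 + 1·σ_4 = 6(Δ_3 - Δ_2) = 0
Natural end conditions: σ_0 = σ_4 = 0.
Solving the tridiagonal system: σ_0 = 0, σ_1 = -765/28, σ_2 = 51/7, σ_3 = -51/28, σ_4 = 0.
On [2, 3], S(x) = 3 - 49/8·(x - 2) + 51/14·(x - 2)² - 85/56·(x - 2)³.
With (x - 2) = 1/2: S(5/2) = 295/448.

0.6585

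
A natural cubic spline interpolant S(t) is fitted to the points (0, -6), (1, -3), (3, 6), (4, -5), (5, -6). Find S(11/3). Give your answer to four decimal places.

-1.5179

With M_i denoting the second derivative at x_i, h_i = 1, 2, 1, 1, and Δ_i = (y_(i+1) − y_i)/h_i = 3, 9/2, -11, -1:
  1·M_0 + 6·M_1 + 2·M_2 = 6(Δ_1 - Δ_0) = 9
  2·M_1 + 6·M_2 + 1·M_3 = 6(Δ_2 - Δ_1) = -93
  1·M_2 + 4·M_3 + 1·M_4 = 6(Δ_3 - Δ_2) = 60
Natural end conditions: M_0 = M_4 = 0.
Hence M_0 = 0, M_1 = 1071/122, M_2 = -1332/61, M_3 = 1248/61, M_4 = 0.
On [3, 4], S(t) = 6 - 435/61·(t - 3) - 666/61·(t - 3)² + 430/61·(t - 3)³.
With (t - 3) = 2/3: S(11/3) = -2500/1647.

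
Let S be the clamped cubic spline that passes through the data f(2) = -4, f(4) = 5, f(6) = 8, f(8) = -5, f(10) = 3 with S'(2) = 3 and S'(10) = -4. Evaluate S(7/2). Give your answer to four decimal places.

Let M_i = S''(x_i). Step sizes h_i = 2, 2, 2, 2; slopes of the chords Δ_i = (y_(i+1) - y_i)/h_i = 9/2, 3/2, -13/2, 4.
  2·M_0 + 8·M_1 + 2·M_2 = 6(Δ_1 - Δ_0) = -18
  2·M_1 + 8·M_2 + 2·M_3 = 6(Δ_2 - Δ_1) = -48
  2·M_2 + 8·M_3 + 2·M_4 = 6(Δ_3 - Δ_2) = 63
Clamped end conditions give two more equations: 2h_0·M_0 + h_0·M_1 = 6(Δ_0 - S'(2)) = 9 and h_3·M_3 + 2h_3·M_4 = 6(S'(10) - Δ_3) = -48.
Solving: M_0 = 277/112, M_1 = -25/56, M_2 = -155/16, M_3 = 851/56, M_4 = -2195/112.
On [2, 4], S(x) = -4 + 3·(x - 2) + 277/224·(x - 2)² - 109/448·(x - 2)³.
With (x - 2) = 3/2: S(7/2) = 8821/3584.

2.4612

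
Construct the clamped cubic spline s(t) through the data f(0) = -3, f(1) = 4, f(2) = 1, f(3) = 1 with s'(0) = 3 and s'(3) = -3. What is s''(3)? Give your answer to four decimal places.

-16.4000

Write σ_i for s''(x_i). With h_i = 1, 1, 1 and divided differences Δ_i = 7, -3, 0, the continuity of s' gives the tridiagonal system
  1·σ_0 + 4·σ_1 + 1·σ_2 = 6(Δ_1 - Δ_0) = -60
  1·σ_1 + 4·σ_2 + 1·σ_3 = 6(Δ_2 - Δ_1) = 18
Clamped end conditions give two more equations: 2h_0·σ_0 + h_0·σ_1 = 6(Δ_0 - s'(0)) = 24 and h_2·σ_2 + 2h_2·σ_3 = 6(s'(3) - Δ_2) = -18.
Solving: σ_0 = 122/5, σ_1 = -124/5, σ_2 = 74/5, σ_3 = -82/5.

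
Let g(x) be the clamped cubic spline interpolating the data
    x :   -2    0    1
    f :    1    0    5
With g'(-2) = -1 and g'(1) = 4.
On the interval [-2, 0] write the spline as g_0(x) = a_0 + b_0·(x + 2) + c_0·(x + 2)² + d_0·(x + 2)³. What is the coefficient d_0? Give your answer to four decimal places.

Write m_i for g''(x_i). With h_i = 2, 1 and divided differences Δ_i = -1/2, 5, the continuity of g' gives the tridiagonal system
  2·m_0 + 6·m_1 + 1·m_2 = 6(Δ_1 - Δ_0) = 33
Clamped end conditions give two more equations: 2h_0·m_0 + h_0·m_1 = 6(Δ_0 - g'(-2)) = 3 and h_1·m_1 + 2h_1·m_2 = 6(g'(1) - Δ_1) = -6.
Hence m_0 = -37/12, m_1 = 23/3, m_2 = -41/6.
On [-2, 0], with g_0(x) = a_0 + b_0·(x + 2) + c_0·(x + 2)² + d_0·(x + 2)³: c_0 = m_0/2 = -37/24, d_0 = (m_1 - m_0)/(6h_0) = 43/48, b_0 = Δ_0 - h_0(2m_0 + m_1)/6 = -1.

0.8958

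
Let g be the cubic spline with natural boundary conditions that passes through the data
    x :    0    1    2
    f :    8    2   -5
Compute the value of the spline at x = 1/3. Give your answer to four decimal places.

Write σ_i for g''(x_i). With h_i = 1, 1 and divided differences Δ_i = -6, -7, the continuity of g' gives the tridiagonal system
  1·σ_0 + 4·σ_1 + 1·σ_2 = 6(Δ_1 - Δ_0) = -6
Natural end conditions: σ_0 = σ_2 = 0.
Solving: σ_0 = 0, σ_1 = -3/2, σ_2 = 0.
On [0, 1], g(x) = 8 - 23/4·x + 0·x² - 1/4·x³.
With x = 1/3: g(1/3) = 164/27.

6.0741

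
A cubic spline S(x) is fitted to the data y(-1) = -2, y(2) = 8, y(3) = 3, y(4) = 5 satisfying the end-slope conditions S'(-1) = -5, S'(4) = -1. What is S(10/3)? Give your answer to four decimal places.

Write σ_i for S''(x_i). With h_i = 3, 1, 1 and divided differences Δ_i = 10/3, -5, 2, the continuity of S' gives the tridiagonal system
  3·σ_0 + 8·σ_1 + 1·σ_2 = 6(Δ_1 - Δ_0) = -50
  1·σ_1 + 4·σ_2 + 1·σ_3 = 6(Δ_2 - Δ_1) = 42
Clamped end conditions give two more equations: 2h_0·σ_0 + h_0·σ_1 = 6(Δ_0 - S'(-1)) = 50 and h_2·σ_2 + 2h_2·σ_3 = 6(S'(4) - Δ_2) = -18.
Solving: σ_0 = 1352/87, σ_1 = -418/29, σ_2 = 542/29, σ_3 = -532/29.
On [3, 4], S(x) = 3 - 34/29·(x - 3) + 271/29·(x - 3)² - 179/29·(x - 3)³.
With (x - 3) = 1/3: S(10/3) = 2677/783.

3.4189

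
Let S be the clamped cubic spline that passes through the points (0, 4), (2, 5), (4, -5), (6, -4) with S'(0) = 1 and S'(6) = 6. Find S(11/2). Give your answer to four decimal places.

Put M_i = S'' at the i-th knot. Here h = (2, 2, 2) and Δ = (1/2, -5, 1/2), so the interior equations h_(i-1)·M_(i-1) + 2(h_(i-1)+h_i)·M_i + h_i·M_(i+1) = 6(Δ_i − Δ_(i-1)) read
  2·M_0 + 8·M_1 + 2·M_2 = 6(Δ_1 - Δ_0) = -33
  2·M_1 + 8·M_2 + 2·M_3 = 6(Δ_2 - Δ_1) = 33
Clamped end conditions give two more equations: 2h_0·M_0 + h_0·M_1 = 6(Δ_0 - S'(0)) = -3 and h_2·M_2 + 2h_2·M_3 = 6(S'(6) - Δ_2) = 33.
Hence M_0 = 31/15, M_1 = -169/30, M_2 = 119/30, M_3 = 94/15.
On [4, 6], S(x) = -5 - 127/30·(x - 4) + 119/60·(x - 4)² + 23/120·(x - 4)³.
With (x - 4) = 3/2: S(11/2) = -1997/320.

-6.2406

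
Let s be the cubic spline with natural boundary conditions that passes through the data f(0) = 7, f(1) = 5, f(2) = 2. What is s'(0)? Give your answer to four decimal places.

-1.7500

Write M_i for s''(x_i). With h_i = 1, 1 and divided differences Δ_i = -2, -3, the continuity of s' gives the tridiagonal system
  1·M_0 + 4·M_1 + 1·M_2 = 6(Δ_1 - Δ_0) = -6
Natural end conditions: M_0 = M_2 = 0.
Solving: M_0 = 0, M_1 = -3/2, M_2 = 0.
On [0, 1], s'(x) = b_0 + 2c_0·x + 3d_0·x² with b_0 = Δ_0 - h_0(2M_0 + M_1)/6 = -7/4, c_0 = M_0/2 = 0, d_0 = (M_1 - M_0)/(6h_0) = -1/4. So s'(0) = -7/4.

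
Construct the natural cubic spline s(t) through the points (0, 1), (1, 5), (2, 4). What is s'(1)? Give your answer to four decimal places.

1.5000

Write M_i for s''(x_i). With h_i = 1, 1 and divided differences Δ_i = 4, -1, the continuity of s' gives the tridiagonal system
  1·M_0 + 4·M_1 + 1·M_2 = 6(Δ_1 - Δ_0) = -30
Natural end conditions: M_0 = M_2 = 0.
Solving the tridiagonal system: M_0 = 0, M_1 = -15/2, M_2 = 0.
On [1, 2], s'(t) = b_1 + 2c_1·(t - 1) + 3d_1·(t - 1)² with b_1 = Δ_1 - h_1(2M_1 + M_2)/6 = 3/2, c_1 = M_1/2 = -15/4, d_1 = (M_2 - M_1)/(6h_1) = 5/4. So s'(1) = 3/2.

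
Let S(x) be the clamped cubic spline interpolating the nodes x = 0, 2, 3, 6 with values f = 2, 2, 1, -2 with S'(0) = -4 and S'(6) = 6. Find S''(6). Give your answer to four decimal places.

8.3810

With M_i denoting the second derivative at x_i, h_i = 2, 1, 3, and Δ_i = (y_(i+1) − y_i)/h_i = 0, -1, -1:
  2·M_0 + 6·M_1 + 1·M_2 = 6(Δ_1 - Δ_0) = -6
  1·M_1 + 8·M_2 + 3·M_3 = 6(Δ_2 - Δ_1) = 0
Clamped end conditions give two more equations: 2h_0·M_0 + h_0·M_1 = 6(Δ_0 - S'(0)) = 24 and h_2·M_2 + 2h_2·M_3 = 6(S'(6) - Δ_2) = 42.
Forward elimination and back-substitution give M_0 = 158/21, M_1 = -64/21, M_2 = -58/21, M_3 = 176/21.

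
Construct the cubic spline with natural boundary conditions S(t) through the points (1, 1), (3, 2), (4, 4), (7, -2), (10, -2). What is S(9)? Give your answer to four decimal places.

Let M_i = S''(x_i). Step sizes h_i = 2, 1, 3, 3; slopes of the chords Δ_i = (y_(i+1) - y_i)/h_i = 1/2, 2, -2, 0.
  2·M_0 + 6·M_1 + 1·M_2 = 6(Δ_1 - Δ_0) = 9
  1·M_1 + 8·M_2 + 3·M_3 = 6(Δ_2 - Δ_1) = -24
  3·M_2 + 12·M_3 + 3·M_4 = 6(Δ_3 - Δ_2) = 12
Natural end conditions: M_0 = M_4 = 0.
Hence M_0 = 0, M_1 = 369/170, M_2 = -342/85, M_3 = 341/170, M_4 = 0.
On [7, 10], S(t) = -2 - 341/170·(t - 7) + 341/340·(t - 7)² - 341/3060·(t - 7)³.
With (t - 7) = 2: S(9) = -2212/765.

-2.8915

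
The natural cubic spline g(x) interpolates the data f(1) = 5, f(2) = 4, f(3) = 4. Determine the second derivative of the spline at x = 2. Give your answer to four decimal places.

1.5000

Write M_i for g''(x_i). With h_i = 1, 1 and divided differences Δ_i = -1, 0, the continuity of g' gives the tridiagonal system
  1·M_0 + 4·M_1 + 1·M_2 = 6(Δ_1 - Δ_0) = 6
Natural end conditions: M_0 = M_2 = 0.
Forward elimination and back-substitution give M_0 = 0, M_1 = 3/2, M_2 = 0.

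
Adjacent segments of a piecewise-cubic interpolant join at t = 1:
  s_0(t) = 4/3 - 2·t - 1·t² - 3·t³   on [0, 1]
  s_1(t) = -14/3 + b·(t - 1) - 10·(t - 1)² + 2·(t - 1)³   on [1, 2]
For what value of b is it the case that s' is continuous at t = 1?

-13

s_0'(t) = -2 - 2·t - 9·t², so s_0'(1) = -13. On the right, s_1'(1) = b, so b = -13.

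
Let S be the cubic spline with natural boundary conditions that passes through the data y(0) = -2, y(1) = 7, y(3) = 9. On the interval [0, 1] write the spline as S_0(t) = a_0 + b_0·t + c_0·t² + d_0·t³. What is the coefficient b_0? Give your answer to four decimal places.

With M_i denoting the second derivative at x_i, h_i = 1, 2, and Δ_i = (y_(i+1) − y_i)/h_i = 9, 1:
  1·M_0 + 6·M_1 + 2·M_2 = 6(Δ_1 - Δ_0) = -48
Natural end conditions: M_0 = M_2 = 0.
Solving the tridiagonal system: M_0 = 0, M_1 = -8, M_2 = 0.
On [0, 1], with S_0(t) = a_0 + b_0·t + c_0·t² + d_0·t³: c_0 = M_0/2 = 0, d_0 = (M_1 - M_0)/(6h_0) = -4/3, b_0 = Δ_0 - h_0(2M_0 + M_1)/6 = 31/3.

10.3333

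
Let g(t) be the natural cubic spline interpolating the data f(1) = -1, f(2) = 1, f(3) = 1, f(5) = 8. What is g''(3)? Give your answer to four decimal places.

Let m_i = g''(x_i). Step sizes h_i = 1, 1, 2; slopes of the chords Δ_i = (y_(i+1) - y_i)/h_i = 2, 0, 7/2.
  1·m_0 + 4·m_1 + 1·m_2 = 6(Δ_1 - Δ_0) = -12
  1·m_1 + 6·m_2 + 2·m_3 = 6(Δ_2 - Δ_1) = 21
Natural end conditions: m_0 = m_3 = 0.
Solving: m_0 = 0, m_1 = -93/23, m_2 = 96/23, m_3 = 0.

4.1739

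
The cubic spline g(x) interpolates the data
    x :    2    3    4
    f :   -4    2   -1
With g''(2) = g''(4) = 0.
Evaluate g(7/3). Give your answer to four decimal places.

-1.3333

Put m_i = g'' at the i-th knot. Here h = (1, 1) and Δ = (6, -3), so the interior equations h_(i-1)·m_(i-1) + 2(h_(i-1)+h_i)·m_i + h_i·m_(i+1) = 6(Δ_i − Δ_(i-1)) read
  1·m_0 + 4·m_1 + 1·m_2 = 6(Δ_1 - Δ_0) = -54
Natural end conditions: m_0 = m_2 = 0.
Solving the tridiagonal system: m_0 = 0, m_1 = -27/2, m_2 = 0.
On [2, 3], g(x) = -4 + 33/4·(x - 2) + 0·(x - 2)² - 9/4·(x - 2)³.
With (x - 2) = 1/3: g(7/3) = -4/3.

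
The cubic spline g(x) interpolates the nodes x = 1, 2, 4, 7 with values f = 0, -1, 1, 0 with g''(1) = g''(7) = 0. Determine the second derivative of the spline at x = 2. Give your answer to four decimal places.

Let M_i = g''(x_i). Step sizes h_i = 1, 2, 3; slopes of the chords Δ_i = (y_(i+1) - y_i)/h_i = -1, 1, -1/3.
  1·M_0 + 6·M_1 + 2·M_2 = 6(Δ_1 - Δ_0) = 12
  2·M_1 + 10·M_2 + 3·M_3 = 6(Δ_2 - Δ_1) = -8
Natural end conditions: M_0 = M_3 = 0.
Forward elimination and back-substitution give M_0 = 0, M_1 = 17/7, M_2 = -9/7, M_3 = 0.

2.4286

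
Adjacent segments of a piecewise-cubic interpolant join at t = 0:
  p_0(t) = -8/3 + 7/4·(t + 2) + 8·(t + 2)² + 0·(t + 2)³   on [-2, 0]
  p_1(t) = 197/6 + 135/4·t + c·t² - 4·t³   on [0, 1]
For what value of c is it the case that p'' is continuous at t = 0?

p_0''(t) = 16 + 0·(t + 2), so p_0''(0) = 16. On the right, p_1''(0) = 2c, so c = 8.

8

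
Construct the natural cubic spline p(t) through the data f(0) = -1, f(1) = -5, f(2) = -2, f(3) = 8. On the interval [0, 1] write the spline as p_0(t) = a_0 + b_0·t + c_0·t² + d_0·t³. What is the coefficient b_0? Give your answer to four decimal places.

With m_i denoting the second derivative at x_i, h_i = 1, 1, 1, and Δ_i = (y_(i+1) − y_i)/h_i = -4, 3, 10:
  1·m_0 + 4·m_1 + 1·m_2 = 6(Δ_1 - Δ_0) = 42
  1·m_1 + 4·m_2 + 1·m_3 = 6(Δ_2 - Δ_1) = 42
Natural end conditions: m_0 = m_3 = 0.
Solving: m_0 = 0, m_1 = 42/5, m_2 = 42/5, m_3 = 0.
On [0, 1], with p_0(t) = a_0 + b_0·t + c_0·t² + d_0·t³: c_0 = m_0/2 = 0, d_0 = (m_1 - m_0)/(6h_0) = 7/5, b_0 = Δ_0 - h_0(2m_0 + m_1)/6 = -27/5.

-5.4000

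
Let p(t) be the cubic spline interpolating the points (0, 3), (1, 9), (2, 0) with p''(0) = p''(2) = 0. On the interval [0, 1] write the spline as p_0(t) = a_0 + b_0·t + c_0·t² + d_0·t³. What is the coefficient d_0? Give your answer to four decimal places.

-3.7500

Put σ_i = p'' at the i-th knot. Here h = (1, 1) and Δ = (6, -9), so the interior equations h_(i-1)·σ_(i-1) + 2(h_(i-1)+h_i)·σ_i + h_i·σ_(i+1) = 6(Δ_i − Δ_(i-1)) read
  1·σ_0 + 4·σ_1 + 1·σ_2 = 6(Δ_1 - Δ_0) = -90
Natural end conditions: σ_0 = σ_2 = 0.
Solving: σ_0 = 0, σ_1 = -45/2, σ_2 = 0.
On [0, 1], with p_0(t) = a_0 + b_0·t + c_0·t² + d_0·t³: c_0 = σ_0/2 = 0, d_0 = (σ_1 - σ_0)/(6h_0) = -15/4, b_0 = Δ_0 - h_0(2σ_0 + σ_1)/6 = 39/4.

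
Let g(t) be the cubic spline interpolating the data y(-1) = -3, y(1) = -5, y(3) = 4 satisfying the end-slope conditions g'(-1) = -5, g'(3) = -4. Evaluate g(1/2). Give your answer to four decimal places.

-6.5273

With M_i denoting the second derivative at x_i, h_i = 2, 2, and Δ_i = (y_(i+1) − y_i)/h_i = -1, 9/2:
  2·M_0 + 8·M_1 + 2·M_2 = 6(Δ_1 - Δ_0) = 33
Clamped end conditions give two more equations: 2h_0·M_0 + h_0·M_1 = 6(Δ_0 - g'(-1)) = 24 and h_1·M_1 + 2h_1·M_2 = 6(g'(3) - Δ_1) = -51.
Hence M_0 = 17/8, M_1 = 31/4, M_2 = -133/8.
On [-1, 1], g(t) = -3 - 5·(t + 1) + 17/16·(t + 1)² + 15/32·(t + 1)³.
With (t + 1) = 3/2: g(1/2) = -1671/256.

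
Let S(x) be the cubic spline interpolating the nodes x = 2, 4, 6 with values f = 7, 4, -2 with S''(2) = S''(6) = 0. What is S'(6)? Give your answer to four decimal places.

Let m_i = S''(x_i). Step sizes h_i = 2, 2; slopes of the chords Δ_i = (y_(i+1) - y_i)/h_i = -3/2, -3.
  2·m_0 + 8·m_1 + 2·m_2 = 6(Δ_1 - Δ_0) = -9
Natural end conditions: m_0 = m_2 = 0.
Forward elimination and back-substitution give m_0 = 0, m_1 = -9/8, m_2 = 0.
On [4, 6], S'(x) = b_1 + 2c_1·(x - 4) + 3d_1·(x - 4)² with b_1 = Δ_1 - h_1(2m_1 + m_2)/6 = -9/4, c_1 = m_1/2 = -9/16, d_1 = (m_2 - m_1)/(6h_1) = 3/32. So S'(6) = -27/8.

-3.3750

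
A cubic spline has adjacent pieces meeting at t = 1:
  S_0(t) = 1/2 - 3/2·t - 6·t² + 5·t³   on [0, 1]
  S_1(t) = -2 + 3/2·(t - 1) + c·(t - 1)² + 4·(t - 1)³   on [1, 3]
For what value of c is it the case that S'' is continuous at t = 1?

9

S_0''(t) = -12 + 30·t, so S_0''(1) = 18. On the right, S_1''(1) = 2c, so c = 9.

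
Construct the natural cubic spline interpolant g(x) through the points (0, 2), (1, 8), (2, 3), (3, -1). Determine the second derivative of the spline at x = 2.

Put m_i = g'' at the i-th knot. Here h = (1, 1, 1) and Δ = (6, -5, -4), so the interior equations h_(i-1)·m_(i-1) + 2(h_(i-1)+h_i)·m_i + h_i·m_(i+1) = 6(Δ_i − Δ_(i-1)) read
  1·m_0 + 4·m_1 + 1·m_2 = 6(Δ_1 - Δ_0) = -66
  1·m_1 + 4·m_2 + 1·m_3 = 6(Δ_2 - Δ_1) = 6
Natural end conditions: m_0 = m_3 = 0.
Solving: m_0 = 0, m_1 = -18, m_2 = 6, m_3 = 0.

6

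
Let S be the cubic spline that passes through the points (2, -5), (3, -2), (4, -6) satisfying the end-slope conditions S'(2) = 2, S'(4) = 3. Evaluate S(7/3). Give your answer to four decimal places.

-3.7778

Write M_i for S''(x_i). With h_i = 1, 1 and divided differences Δ_i = 3, -4, the continuity of S' gives the tridiagonal system
  1·M_0 + 4·M_1 + 1·M_2 = 6(Δ_1 - Δ_0) = -42
Clamped end conditions give two more equations: 2h_0·M_0 + h_0·M_1 = 6(Δ_0 - S'(2)) = 6 and h_1·M_1 + 2h_1·M_2 = 6(S'(4) - Δ_1) = 42.
Solving the tridiagonal system: M_0 = 14, M_1 = -22, M_2 = 32.
On [2, 3], S(x) = -5 + 2·(x - 2) + 7·(x - 2)² - 6·(x - 2)³.
With (x - 2) = 1/3: S(7/3) = -34/9.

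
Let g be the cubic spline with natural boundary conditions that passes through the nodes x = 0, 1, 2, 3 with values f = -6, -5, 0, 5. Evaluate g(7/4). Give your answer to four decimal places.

Write M_i for g''(x_i). With h_i = 1, 1, 1 and divided differences Δ_i = 1, 5, 5, the continuity of g' gives the tridiagonal system
  1·M_0 + 4·M_1 + 1·M_2 = 6(Δ_1 - Δ_0) = 24
  1·M_1 + 4·M_2 + 1·M_3 = 6(Δ_2 - Δ_1) = 0
Natural end conditions: M_0 = M_3 = 0.
Hence M_0 = 0, M_1 = 32/5, M_2 = -8/5, M_3 = 0.
On [1, 2], g(x) = -5 + 47/15·(x - 1) + 16/5·(x - 1)² - 4/3·(x - 1)³.
With (x - 1) = 3/4: g(7/4) = -113/80.

-1.4125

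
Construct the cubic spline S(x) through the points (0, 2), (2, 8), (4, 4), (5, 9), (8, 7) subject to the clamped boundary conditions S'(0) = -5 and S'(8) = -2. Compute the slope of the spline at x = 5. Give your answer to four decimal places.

Let M_i = S''(x_i). Step sizes h_i = 2, 2, 1, 3; slopes of the chords Δ_i = (y_(i+1) - y_i)/h_i = 3, -2, 5, -2/3.
  2·M_0 + 8·M_1 + 2·M_2 = 6(Δ_1 - Δ_0) = -30
  2·M_1 + 6·M_2 + 1·M_3 = 6(Δ_2 - Δ_1) = 42
  1·M_2 + 8·M_3 + 3·M_4 = 6(Δ_3 - Δ_2) = -34
Clamped end conditions give two more equations: 2h_0·M_0 + h_0·M_1 = 6(Δ_0 - S'(0)) = 48 and h_3·M_3 + 2h_3·M_4 = 6(S'(8) - Δ_3) = -8.
Forward elimination and back-substitution give M_0 = 1403/80, M_1 = -443/40, M_2 = 941/80, M_3 = -257/40, M_4 = 451/240.
On [5, 8], S'(x) = b_3 + 2c_3·(x - 5) + 3d_3·(x - 5)² with b_3 = Δ_3 - h_3(2M_3 + M_4)/6 = 771/160, c_3 = M_3/2 = -257/80, d_3 = (M_4 - M_3)/(6h_3) = 1993/4320. So S'(5) = 771/160.

4.8188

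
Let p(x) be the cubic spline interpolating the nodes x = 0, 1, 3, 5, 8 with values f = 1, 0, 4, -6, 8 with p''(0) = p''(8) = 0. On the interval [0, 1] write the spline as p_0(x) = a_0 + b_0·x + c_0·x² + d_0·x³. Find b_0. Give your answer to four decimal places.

-1.9776

Put M_i = p'' at the i-th knot. Here h = (1, 2, 2, 3) and Δ = (-1, 2, -5, 14/3), so the interior equations h_(i-1)·M_(i-1) + 2(h_(i-1)+h_i)·M_i + h_i·M_(i+1) = 6(Δ_i − Δ_(i-1)) read
  1·M_0 + 6·M_1 + 2·M_2 = 6(Δ_1 - Δ_0) = 18
  2·M_1 + 8·M_2 + 2·M_3 = 6(Δ_2 - Δ_1) = -42
  2·M_2 + 10·M_3 + 3·M_4 = 6(Δ_3 - Δ_2) = 58
Natural end conditions: M_0 = M_4 = 0.
Solving: M_0 = 0, M_1 = 305/52, M_2 = -447/52, M_3 = 391/52, M_4 = 0.
On [0, 1], with p_0(x) = a_0 + b_0·x + c_0·x² + d_0·x³: c_0 = M_0/2 = 0, d_0 = (M_1 - M_0)/(6h_0) = 305/312, b_0 = Δ_0 - h_0(2M_0 + M_1)/6 = -617/312.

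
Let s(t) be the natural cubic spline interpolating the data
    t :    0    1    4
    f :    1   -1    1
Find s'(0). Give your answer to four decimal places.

Let σ_i = s''(x_i). Step sizes h_i = 1, 3; slopes of the chords Δ_i = (y_(i+1) - y_i)/h_i = -2, 2/3.
  1·σ_0 + 8·σ_1 + 3·σ_2 = 6(Δ_1 - Δ_0) = 16
Natural end conditions: σ_0 = σ_2 = 0.
Hence σ_0 = 0, σ_1 = 2, σ_2 = 0.
On [0, 1], s'(t) = b_0 + 2c_0·t + 3d_0·t² with b_0 = Δ_0 - h_0(2σ_0 + σ_1)/6 = -7/3, c_0 = σ_0/2 = 0, d_0 = (σ_1 - σ_0)/(6h_0) = 1/3. So s'(0) = -7/3.

-2.3333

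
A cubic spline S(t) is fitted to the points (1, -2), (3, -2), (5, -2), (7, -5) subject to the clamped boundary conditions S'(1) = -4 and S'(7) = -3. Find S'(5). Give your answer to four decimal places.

-0.6667

Write M_i for S''(x_i). With h_i = 2, 2, 2 and divided differences Δ_i = 0, 0, -3/2, the continuity of S' gives the tridiagonal system
  2·M_0 + 8·M_1 + 2·M_2 = 6(Δ_1 - Δ_0) = 0
  2·M_1 + 8·M_2 + 2·M_3 = 6(Δ_2 - Δ_1) = -9
Clamped end conditions give two more equations: 2h_0·M_0 + h_0·M_1 = 6(Δ_0 - S'(1)) = 24 and h_2·M_2 + 2h_2·M_3 = 6(S'(7) - Δ_2) = -9.
Solving the tridiagonal system: M_0 = 41/6, M_1 = -5/3, M_2 = -1/6, M_3 = -13/6.
On [5, 7], S'(t) = b_2 + 2c_2·(t - 5) + 3d_2·(t - 5)² with b_2 = Δ_2 - h_2(2M_2 + M_3)/6 = -2/3, c_2 = M_2/2 = -1/12, d_2 = (M_3 - M_2)/(6h_2) = -1/6. So S'(5) = -2/3.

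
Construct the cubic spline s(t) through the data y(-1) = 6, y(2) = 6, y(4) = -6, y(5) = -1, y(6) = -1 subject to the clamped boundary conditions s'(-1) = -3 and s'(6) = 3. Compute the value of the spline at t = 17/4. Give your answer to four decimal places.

-5.0430

Let m_i = s''(x_i). Step sizes h_i = 3, 2, 1, 1; slopes of the chords Δ_i = (y_(i+1) - y_i)/h_i = 0, -6, 5, 0.
  3·m_0 + 10·m_1 + 2·m_2 = 6(Δ_1 - Δ_0) = -36
  2·m_1 + 6·m_2 + 1·m_3 = 6(Δ_2 - Δ_1) = 66
  1·m_2 + 4·m_3 + 1·m_4 = 6(Δ_3 - Δ_2) = -30
Clamped end conditions give two more equations: 2h_0·m_0 + h_0·m_1 = 6(Δ_0 - s'(-1)) = 18 and h_3·m_3 + 2h_3·m_4 = 6(s'(6) - Δ_3) = 18.
Forward elimination and back-substitution give m_0 = 99/13, m_1 = -120/13, m_2 = 435/26, m_3 = -207/13, m_4 = 441/26.
On [4, 5], s(t) = -6 + 27/13·(t - 4) + 435/52·(t - 4)² - 283/52·(t - 4)³.
With (t - 4) = 1/4: s(17/4) = -1291/256.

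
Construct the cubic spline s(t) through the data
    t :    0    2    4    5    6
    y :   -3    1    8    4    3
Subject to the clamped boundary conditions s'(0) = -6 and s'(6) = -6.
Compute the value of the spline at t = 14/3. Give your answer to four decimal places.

Write M_i for s''(x_i). With h_i = 2, 2, 1, 1 and divided differences Δ_i = 2, 7/2, -4, -1, the continuity of s' gives the tridiagonal system
  2·M_0 + 8·M_1 + 2·M_2 = 6(Δ_1 - Δ_0) = 9
  2·M_1 + 6·M_2 + 1·M_3 = 6(Δ_2 - Δ_1) = -45
  1·M_2 + 4·M_3 + 1·M_4 = 6(Δ_3 - Δ_2) = 18
Clamped end conditions give two more equations: 2h_0·M_0 + h_0·M_1 = 6(Δ_0 - s'(0)) = 48 and h_3·M_3 + 2h_3·M_4 = 6(s'(6) - Δ_3) = -30.
Solving the tridiagonal system: M_0 = 327/28, M_1 = 9/14, M_2 = -39/4, M_3 = 171/14, M_4 = -591/28.
On [4, 5], s(t) = 8 - 39/14·(t - 4) - 39/8·(t - 4)² + 205/56·(t - 4)³.
With (t - 4) = 2/3: s(14/3) = 1913/378.

5.0608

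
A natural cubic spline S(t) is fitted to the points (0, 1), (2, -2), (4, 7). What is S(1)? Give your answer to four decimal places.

-1.6250

Write σ_i for S''(x_i). With h_i = 2, 2 and divided differences Δ_i = -3/2, 9/2, the continuity of S' gives the tridiagonal system
  2·σ_0 + 8·σ_1 + 2·σ_2 = 6(Δ_1 - Δ_0) = 36
Natural end conditions: σ_0 = σ_2 = 0.
Solving: σ_0 = 0, σ_1 = 9/2, σ_2 = 0.
On [0, 2], S(t) = 1 - 3·t + 0·t² + 3/8·t³.
With t = 1: S(1) = -13/8.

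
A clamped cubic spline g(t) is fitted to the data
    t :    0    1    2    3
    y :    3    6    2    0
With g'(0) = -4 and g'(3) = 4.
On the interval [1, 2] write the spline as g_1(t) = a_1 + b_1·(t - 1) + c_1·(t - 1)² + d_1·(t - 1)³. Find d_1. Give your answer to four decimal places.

Write m_i for g''(x_i). With h_i = 1, 1, 1 and divided differences Δ_i = 3, -4, -2, the continuity of g' gives the tridiagonal system
  1·m_0 + 4·m_1 + 1·m_2 = 6(Δ_1 - Δ_0) = -42
  1·m_1 + 4·m_2 + 1·m_3 = 6(Δ_2 - Δ_1) = 12
Clamped end conditions give two more equations: 2h_0·m_0 + h_0·m_1 = 6(Δ_0 - g'(0)) = 42 and h_2·m_2 + 2h_2·m_3 = 6(g'(3) - Δ_2) = 36.
Hence m_0 = 458/15, m_1 = -286/15, m_2 = 56/15, m_3 = 242/15.
On [1, 2], with g_1(t) = a_1 + b_1·(t - 1) + c_1·(t - 1)² + d_1·(t - 1)³: c_1 = m_1/2 = -143/15, d_1 = (m_2 - m_1)/(6h_1) = 19/5, b_1 = Δ_1 - h_1(2m_1 + m_2)/6 = 26/15.

3.8000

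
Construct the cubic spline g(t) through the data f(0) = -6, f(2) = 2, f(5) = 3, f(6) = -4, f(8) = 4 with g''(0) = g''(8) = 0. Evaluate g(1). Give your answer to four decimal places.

Write σ_i for g''(x_i). With h_i = 2, 3, 1, 2 and divided differences Δ_i = 4, 1/3, -7, 4, the continuity of g' gives the tridiagonal system
  2·σ_0 + 10·σ_1 + 3·σ_2 = 6(Δ_1 - Δ_0) = -22
  3·σ_1 + 8·σ_2 + 1·σ_3 = 6(Δ_2 - Δ_1) = -44
  1·σ_2 + 6·σ_3 + 2·σ_4 = 6(Δ_3 - Δ_2) = 66
Natural end conditions: σ_0 = σ_4 = 0.
Hence σ_0 = 0, σ_1 = -11/104, σ_2 = -363/52, σ_3 = 1265/104, σ_4 = 0.
On [0, 2], g(t) = -6 + 1259/312·t + 0·t² - 11/1248·t³.
With t = 1: g(1) = -821/416.

-1.9736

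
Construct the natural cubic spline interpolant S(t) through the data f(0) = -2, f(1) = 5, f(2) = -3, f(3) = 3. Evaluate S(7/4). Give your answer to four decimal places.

With σ_i denoting the second derivative at x_i, h_i = 1, 1, 1, and Δ_i = (y_(i+1) − y_i)/h_i = 7, -8, 6:
  1·σ_0 + 4·σ_1 + 1·σ_2 = 6(Δ_1 - Δ_0) = -90
  1·σ_1 + 4·σ_2 + 1·σ_3 = 6(Δ_2 - Δ_1) = 84
Natural end conditions: σ_0 = σ_3 = 0.
Hence σ_0 = 0, σ_1 = -148/5, σ_2 = 142/5, σ_3 = 0.
On [1, 2], S(t) = 5 - 43/15·(t - 1) - 74/5·(t - 1)² + 29/3·(t - 1)³.
With (t - 1) = 3/4: S(7/4) = -447/320.

-1.3969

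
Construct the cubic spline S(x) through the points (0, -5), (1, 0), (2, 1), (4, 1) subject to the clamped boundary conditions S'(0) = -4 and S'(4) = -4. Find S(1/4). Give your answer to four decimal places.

-5.0412

Let σ_i = S''(x_i). Step sizes h_i = 1, 1, 2; slopes of the chords Δ_i = (y_(i+1) - y_i)/h_i = 5, 1, 0.
  1·σ_0 + 4·σ_1 + 1·σ_2 = 6(Δ_1 - Δ_0) = -24
  1·σ_1 + 6·σ_2 + 2·σ_3 = 6(Δ_2 - Δ_1) = -6
Clamped end conditions give two more equations: 2h_0·σ_0 + h_0·σ_1 = 6(Δ_0 - S'(0)) = 54 and h_2·σ_2 + 2h_2·σ_3 = 6(S'(4) - Δ_2) = -24.
Hence σ_0 = 384/11, σ_1 = -174/11, σ_2 = 48/11, σ_3 = -90/11.
On [0, 1], S(x) = -5 - 4·x + 192/11·x² - 93/11·x³.
With x = 1/4: S(1/4) = -3549/704.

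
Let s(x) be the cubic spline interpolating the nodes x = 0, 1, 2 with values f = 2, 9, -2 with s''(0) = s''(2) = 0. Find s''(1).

-27

Put M_i = s'' at the i-th knot. Here h = (1, 1) and Δ = (7, -11), so the interior equations h_(i-1)·M_(i-1) + 2(h_(i-1)+h_i)·M_i + h_i·M_(i+1) = 6(Δ_i − Δ_(i-1)) read
  1·M_0 + 4·M_1 + 1·M_2 = 6(Δ_1 - Δ_0) = -108
Natural end conditions: M_0 = M_2 = 0.
Forward elimination and back-substitution give M_0 = 0, M_1 = -27, M_2 = 0.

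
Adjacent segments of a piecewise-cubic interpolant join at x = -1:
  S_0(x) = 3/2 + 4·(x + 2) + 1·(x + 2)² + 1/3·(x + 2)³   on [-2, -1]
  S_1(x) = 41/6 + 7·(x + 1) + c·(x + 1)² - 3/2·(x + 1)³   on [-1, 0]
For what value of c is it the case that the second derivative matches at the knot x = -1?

S_0''(x) = 2 + 2·(x + 2), so S_0''(-1) = 4. On the right, S_1''(-1) = 2c, so c = 2.

2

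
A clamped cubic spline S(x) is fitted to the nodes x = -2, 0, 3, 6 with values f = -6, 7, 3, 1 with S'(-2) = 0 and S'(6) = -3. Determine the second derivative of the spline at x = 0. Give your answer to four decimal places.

-8.5526

Put σ_i = S'' at the i-th knot. Here h = (2, 3, 3) and Δ = (13/2, -4/3, -2/3), so the interior equations h_(i-1)·σ_(i-1) + 2(h_(i-1)+h_i)·σ_i + h_i·σ_(i+1) = 6(Δ_i − Δ_(i-1)) read
  2·σ_0 + 10·σ_1 + 3·σ_2 = 6(Δ_1 - Δ_0) = -47
  3·σ_1 + 12·σ_2 + 3·σ_3 = 6(Δ_2 - Δ_1) = 4
Clamped end conditions give two more equations: 2h_0·σ_0 + h_0·σ_1 = 6(Δ_0 - S'(-2)) = 39 and h_2·σ_2 + 2h_2·σ_3 = 6(S'(6) - Δ_2) = -14.
Forward elimination and back-substitution give σ_0 = 533/38, σ_1 = -325/38, σ_2 = 199/57, σ_3 = -155/38.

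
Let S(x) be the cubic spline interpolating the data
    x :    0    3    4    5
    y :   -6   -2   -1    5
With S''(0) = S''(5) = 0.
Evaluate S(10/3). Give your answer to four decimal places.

With M_i denoting the second derivative at x_i, h_i = 3, 1, 1, and Δ_i = (y_(i+1) − y_i)/h_i = 4/3, 1, 6:
  3·M_0 + 8·M_1 + 1·M_2 = 6(Δ_1 - Δ_0) = -2
  1·M_1 + 4·M_2 + 1·M_3 = 6(Δ_2 - Δ_1) = 30
Natural end conditions: M_0 = M_3 = 0.
Forward elimination and back-substitution give M_0 = 0, M_1 = -38/31, M_2 = 242/31, M_3 = 0.
On [3, 4], S(x) = -2 + 10/93·(x - 3) - 19/31·(x - 3)² + 140/93·(x - 3)³.
With (x - 3) = 1/3: S(10/3) = -4963/2511.

-1.9765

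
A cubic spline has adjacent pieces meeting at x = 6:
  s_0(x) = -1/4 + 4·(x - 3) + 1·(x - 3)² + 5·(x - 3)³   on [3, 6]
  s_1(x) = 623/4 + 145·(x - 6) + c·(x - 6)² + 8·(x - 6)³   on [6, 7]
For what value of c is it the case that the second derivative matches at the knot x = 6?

s_0''(x) = 2 + 30·(x - 3), so s_0''(6) = 92. On the right, s_1''(6) = 2c, so c = 46.

46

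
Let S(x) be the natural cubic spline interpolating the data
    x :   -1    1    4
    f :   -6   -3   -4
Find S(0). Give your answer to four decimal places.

-4.2250

Write m_i for S''(x_i). With h_i = 2, 3 and divided differences Δ_i = 3/2, -1/3, the continuity of S' gives the tridiagonal system
  2·m_0 + 10·m_1 + 3·m_2 = 6(Δ_1 - Δ_0) = -11
Natural end conditions: m_0 = m_2 = 0.
Hence m_0 = 0, m_1 = -11/10, m_2 = 0.
On [-1, 1], S(x) = -6 + 28/15·(x + 1) + 0·(x + 1)² - 11/120·(x + 1)³.
With (x + 1) = 1: S(0) = -169/40.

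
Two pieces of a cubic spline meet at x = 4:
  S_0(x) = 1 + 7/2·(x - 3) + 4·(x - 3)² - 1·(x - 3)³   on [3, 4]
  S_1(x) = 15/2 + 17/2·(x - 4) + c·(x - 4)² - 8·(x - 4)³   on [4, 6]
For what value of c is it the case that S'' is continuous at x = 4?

S_0''(x) = 8 - 6·(x - 3), so S_0''(4) = 2. On the right, S_1''(4) = 2c, so c = 1.

1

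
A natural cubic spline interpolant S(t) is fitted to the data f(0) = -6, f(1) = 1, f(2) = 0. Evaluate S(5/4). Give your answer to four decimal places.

1.4063

With M_i denoting the second derivative at x_i, h_i = 1, 1, and Δ_i = (y_(i+1) − y_i)/h_i = 7, -1:
  1·M_0 + 4·M_1 + 1·M_2 = 6(Δ_1 - Δ_0) = -48
Natural end conditions: M_0 = M_2 = 0.
Solving the tridiagonal system: M_0 = 0, M_1 = -12, M_2 = 0.
On [1, 2], S(t) = 1 + 3·(t - 1) - 6·(t - 1)² + 2·(t - 1)³.
With (t - 1) = 1/4: S(5/4) = 45/32.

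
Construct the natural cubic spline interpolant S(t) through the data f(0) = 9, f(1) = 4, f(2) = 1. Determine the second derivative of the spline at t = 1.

3

With m_i denoting the second derivative at x_i, h_i = 1, 1, and Δ_i = (y_(i+1) − y_i)/h_i = -5, -3:
  1·m_0 + 4·m_1 + 1·m_2 = 6(Δ_1 - Δ_0) = 12
Natural end conditions: m_0 = m_2 = 0.
Solving the tridiagonal system: m_0 = 0, m_1 = 3, m_2 = 0.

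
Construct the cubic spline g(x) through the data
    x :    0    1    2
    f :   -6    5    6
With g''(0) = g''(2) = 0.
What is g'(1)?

6

With σ_i denoting the second derivative at x_i, h_i = 1, 1, and Δ_i = (y_(i+1) − y_i)/h_i = 11, 1:
  1·σ_0 + 4·σ_1 + 1·σ_2 = 6(Δ_1 - Δ_0) = -60
Natural end conditions: σ_0 = σ_2 = 0.
Forward elimination and back-substitution give σ_0 = 0, σ_1 = -15, σ_2 = 0.
On [1, 2], g'(x) = b_1 + 2c_1·(x - 1) + 3d_1·(x - 1)² with b_1 = Δ_1 - h_1(2σ_1 + σ_2)/6 = 6, c_1 = σ_1/2 = -15/2, d_1 = (σ_2 - σ_1)/(6h_1) = 5/2. So g'(1) = 6.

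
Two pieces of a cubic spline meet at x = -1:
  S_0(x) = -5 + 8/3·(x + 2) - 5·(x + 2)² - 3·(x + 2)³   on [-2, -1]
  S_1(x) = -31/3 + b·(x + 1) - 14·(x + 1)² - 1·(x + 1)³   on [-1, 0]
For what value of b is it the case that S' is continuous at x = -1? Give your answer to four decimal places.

-16.3333

S_0'(x) = 8/3 - 10·(x + 2) - 9·(x + 2)², so S_0'(-1) = -49/3. On the right, S_1'(-1) = b, so b = -49/3.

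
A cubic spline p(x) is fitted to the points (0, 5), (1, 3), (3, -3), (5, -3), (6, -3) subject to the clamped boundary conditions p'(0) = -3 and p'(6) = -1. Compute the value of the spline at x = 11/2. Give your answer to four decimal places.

-2.7945

Let m_i = p''(x_i). Step sizes h_i = 1, 2, 2, 1; slopes of the chords Δ_i = (y_(i+1) - y_i)/h_i = -2, -3, 0, 0.
  1·m_0 + 6·m_1 + 2·m_2 = 6(Δ_1 - Δ_0) = -6
  2·m_1 + 8·m_2 + 2·m_3 = 6(Δ_2 - Δ_1) = 18
  2·m_2 + 6·m_3 + 1·m_4 = 6(Δ_3 - Δ_2) = 0
Clamped end conditions give two more equations: 2h_0·m_0 + h_0·m_1 = 6(Δ_0 - p'(0)) = 6 and h_3·m_3 + 2h_3·m_4 = 6(p'(6) - Δ_3) = -6.
Solving: m_0 = 289/66, m_1 = -91/33, m_2 = 37/12, m_3 = -19/33, m_4 = -179/66.
On [5, 6], p(x) = -3 + 85/132·(x - 5) - 19/66·(x - 5)² - 47/132·(x - 5)³.
With (x - 5) = 1/2: p(11/2) = -2951/1056.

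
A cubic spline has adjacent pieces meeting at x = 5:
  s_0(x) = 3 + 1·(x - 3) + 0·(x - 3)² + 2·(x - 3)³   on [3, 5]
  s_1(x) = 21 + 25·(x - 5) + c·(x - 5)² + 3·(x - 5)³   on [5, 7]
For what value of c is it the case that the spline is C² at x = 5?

12

s_0''(x) = 0 + 12·(x - 3), so s_0''(5) = 24. On the right, s_1''(5) = 2c, so c = 12.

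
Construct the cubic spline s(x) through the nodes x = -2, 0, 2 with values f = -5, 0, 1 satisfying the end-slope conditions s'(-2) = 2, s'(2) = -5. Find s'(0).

3

Write M_i for s''(x_i). With h_i = 2, 2 and divided differences Δ_i = 5/2, 1/2, the continuity of s' gives the tridiagonal system
  2·M_0 + 8·M_1 + 2·M_2 = 6(Δ_1 - Δ_0) = -12
Clamped end conditions give two more equations: 2h_0·M_0 + h_0·M_1 = 6(Δ_0 - s'(-2)) = 3 and h_1·M_1 + 2h_1·M_2 = 6(s'(2) - Δ_1) = -33.
Forward elimination and back-substitution give M_0 = 1/2, M_1 = 1/2, M_2 = -17/2.
On [0, 2], s'(x) = b_1 + 2c_1·x + 3d_1·x² with b_1 = Δ_1 - h_1(2M_1 + M_2)/6 = 3, c_1 = M_1/2 = 1/4, d_1 = (M_2 - M_1)/(6h_1) = -3/4. So s'(0) = 3.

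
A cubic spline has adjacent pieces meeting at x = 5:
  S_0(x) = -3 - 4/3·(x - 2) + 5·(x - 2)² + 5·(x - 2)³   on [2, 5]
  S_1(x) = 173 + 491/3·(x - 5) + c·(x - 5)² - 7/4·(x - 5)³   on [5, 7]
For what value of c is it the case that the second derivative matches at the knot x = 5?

S_0''(x) = 10 + 30·(x - 2), so S_0''(5) = 100. On the right, S_1''(5) = 2c, so c = 50.

50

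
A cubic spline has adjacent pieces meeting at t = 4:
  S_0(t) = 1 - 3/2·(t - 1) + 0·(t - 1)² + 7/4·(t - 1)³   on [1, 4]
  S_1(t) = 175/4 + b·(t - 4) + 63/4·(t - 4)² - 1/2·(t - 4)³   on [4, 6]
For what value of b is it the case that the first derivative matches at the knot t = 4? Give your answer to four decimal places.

S_0'(t) = -3/2 + 0·(t - 1) + 21/4·(t - 1)², so S_0'(4) = 183/4. On the right, S_1'(4) = b, so b = 183/4.

45.7500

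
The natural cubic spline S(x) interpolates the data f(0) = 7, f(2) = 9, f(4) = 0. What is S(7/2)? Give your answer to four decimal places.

Put M_i = S'' at the i-th knot. Here h = (2, 2) and Δ = (1, -9/2), so the interior equations h_(i-1)·M_(i-1) + 2(h_(i-1)+h_i)·M_i + h_i·M_(i+1) = 6(Δ_i − Δ_(i-1)) read
  2·M_0 + 8·M_1 + 2·M_2 = 6(Δ_1 - Δ_0) = -33
Natural end conditions: M_0 = M_2 = 0.
Forward elimination and back-substitution give M_0 = 0, M_1 = -33/8, M_2 = 0.
On [2, 4], S(x) = 9 - 7/4·(x - 2) - 33/16·(x - 2)² + 11/32·(x - 2)³.
With (x - 2) = 3/2: S(7/2) = 741/256.

2.8945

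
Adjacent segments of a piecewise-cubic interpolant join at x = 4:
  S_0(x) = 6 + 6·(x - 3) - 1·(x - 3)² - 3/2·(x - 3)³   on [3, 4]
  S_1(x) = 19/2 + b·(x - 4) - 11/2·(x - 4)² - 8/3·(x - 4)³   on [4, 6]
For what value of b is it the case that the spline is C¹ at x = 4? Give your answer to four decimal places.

S_0'(x) = 6 - 2·(x - 3) - 9/2·(x - 3)², so S_0'(4) = -1/2. On the right, S_1'(4) = b, so b = -1/2.

-0.5000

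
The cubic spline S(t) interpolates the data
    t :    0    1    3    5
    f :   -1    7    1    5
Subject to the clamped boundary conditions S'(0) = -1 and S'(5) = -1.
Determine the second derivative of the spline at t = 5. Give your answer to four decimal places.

Write σ_i for S''(x_i). With h_i = 1, 2, 2 and divided differences Δ_i = 8, -3, 2, the continuity of S' gives the tridiagonal system
  1·σ_0 + 6·σ_1 + 2·σ_2 = 6(Δ_1 - Δ_0) = -66
  2·σ_1 + 8·σ_2 + 2·σ_3 = 6(Δ_2 - Δ_1) = 30
Clamped end conditions give two more equations: 2h_0·σ_0 + h_0·σ_1 = 6(Δ_0 - S'(0)) = 54 and h_2·σ_2 + 2h_2·σ_3 = 6(S'(5) - Δ_2) = -18.
Solving: σ_0 = 864/23, σ_1 = -486/23, σ_2 = 267/23, σ_3 = -237/23.

-10.3043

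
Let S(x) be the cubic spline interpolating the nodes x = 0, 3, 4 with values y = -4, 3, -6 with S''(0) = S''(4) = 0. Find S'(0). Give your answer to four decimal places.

Write σ_i for S''(x_i). With h_i = 3, 1 and divided differences Δ_i = 7/3, -9, the continuity of S' gives the tridiagonal system
  3·σ_0 + 8·σ_1 + 1·σ_2 = 6(Δ_1 - Δ_0) = -68
Natural end conditions: σ_0 = σ_2 = 0.
Forward elimination and back-substitution give σ_0 = 0, σ_1 = -17/2, σ_2 = 0.
On [0, 3], S'(x) = b_0 + 2c_0·x + 3d_0·x² with b_0 = Δ_0 - h_0(2σ_0 + σ_1)/6 = 79/12, c_0 = σ_0/2 = 0, d_0 = (σ_1 - σ_0)/(6h_0) = -17/36. So S'(0) = 79/12.

6.5833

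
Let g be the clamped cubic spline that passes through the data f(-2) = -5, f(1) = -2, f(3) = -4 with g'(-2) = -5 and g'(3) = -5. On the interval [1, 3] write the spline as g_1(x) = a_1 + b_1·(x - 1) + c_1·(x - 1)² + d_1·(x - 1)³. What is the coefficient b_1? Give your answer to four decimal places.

2.2000

Write M_i for g''(x_i). With h_i = 3, 2 and divided differences Δ_i = 1, -1, the continuity of g' gives the tridiagonal system
  3·M_0 + 10·M_1 + 2·M_2 = 6(Δ_1 - Δ_0) = -12
Clamped end conditions give two more equations: 2h_0·M_0 + h_0·M_1 = 6(Δ_0 - g'(-2)) = 36 and h_1·M_1 + 2h_1·M_2 = 6(g'(3) - Δ_1) = -24.
Solving the tridiagonal system: M_0 = 36/5, M_1 = -12/5, M_2 = -24/5.
On [1, 3], with g_1(x) = a_1 + b_1·(x - 1) + c_1·(x - 1)² + d_1·(x - 1)³: c_1 = M_1/2 = -6/5, d_1 = (M_2 - M_1)/(6h_1) = -1/5, b_1 = Δ_1 - h_1(2M_1 + M_2)/6 = 11/5.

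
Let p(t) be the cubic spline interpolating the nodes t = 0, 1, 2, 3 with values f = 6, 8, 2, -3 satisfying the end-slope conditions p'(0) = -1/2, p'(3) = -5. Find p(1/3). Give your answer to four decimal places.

With m_i denoting the second derivative at x_i, h_i = 1, 1, 1, and Δ_i = (y_(i+1) − y_i)/h_i = 2, -6, -5:
  1·m_0 + 4·m_1 + 1·m_2 = 6(Δ_1 - Δ_0) = -48
  1·m_1 + 4·m_2 + 1·m_3 = 6(Δ_2 - Δ_1) = 6
Clamped end conditions give two more equations: 2h_0·m_0 + h_0·m_1 = 6(Δ_0 - p'(0)) = 15 and h_2·m_2 + 2h_2·m_3 = 6(p'(3) - Δ_2) = 0.
Solving: m_0 = 82/5, m_1 = -89/5, m_2 = 34/5, m_3 = -17/5.
On [0, 1], p(t) = 6 - 1/2·t + 41/5·t² - 57/10·t³.
With t = 1/3: p(1/3) = 98/15.

6.5333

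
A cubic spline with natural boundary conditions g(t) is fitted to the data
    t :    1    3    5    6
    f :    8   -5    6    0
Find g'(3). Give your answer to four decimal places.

2.1364

Write m_i for g''(x_i). With h_i = 2, 2, 1 and divided differences Δ_i = -13/2, 11/2, -6, the continuity of g' gives the tridiagonal system
  2·m_0 + 8·m_1 + 2·m_2 = 6(Δ_1 - Δ_0) = 72
  2·m_1 + 6·m_2 + 1·m_3 = 6(Δ_2 - Δ_1) = -69
Natural end conditions: m_0 = m_3 = 0.
Hence m_0 = 0, m_1 = 285/22, m_2 = -174/11, m_3 = 0.
On [3, 5], g'(t) = b_1 + 2c_1·(t - 3) + 3d_1·(t - 3)² with b_1 = Δ_1 - h_1(2m_1 + m_2)/6 = 47/22, c_1 = m_1/2 = 285/44, d_1 = (m_2 - m_1)/(6h_1) = -211/88. So g'(3) = 47/22.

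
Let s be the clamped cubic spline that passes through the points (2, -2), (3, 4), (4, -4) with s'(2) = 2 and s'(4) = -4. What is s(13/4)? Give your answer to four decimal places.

With σ_i denoting the second derivative at x_i, h_i = 1, 1, and Δ_i = (y_(i+1) − y_i)/h_i = 6, -8:
  1·σ_0 + 4·σ_1 + 1·σ_2 = 6(Δ_1 - Δ_0) = -84
Clamped end conditions give two more equations: 2h_0·σ_0 + h_0·σ_1 = 6(Δ_0 - s'(2)) = 24 and h_1·σ_1 + 2h_1·σ_2 = 6(s'(4) - Δ_1) = 24.
Solving: σ_0 = 30, σ_1 = -36, σ_2 = 30.
On [3, 4], s(x) = 4 - 1·(x - 3) - 18·(x - 3)² + 11·(x - 3)³.
With (x - 3) = 1/4: s(13/4) = 179/64.

2.7969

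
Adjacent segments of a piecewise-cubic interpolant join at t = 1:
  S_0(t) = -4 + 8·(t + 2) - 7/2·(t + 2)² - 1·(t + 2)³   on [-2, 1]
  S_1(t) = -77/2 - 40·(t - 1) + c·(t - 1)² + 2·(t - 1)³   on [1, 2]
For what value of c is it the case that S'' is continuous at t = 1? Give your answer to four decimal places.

-12.5000

S_0''(t) = -7 - 6·(t + 2), so S_0''(1) = -25. On the right, S_1''(1) = 2c, so c = -25/2.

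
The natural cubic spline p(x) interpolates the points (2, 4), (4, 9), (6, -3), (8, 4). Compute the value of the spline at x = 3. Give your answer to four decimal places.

8.6750

Let σ_i = p''(x_i). Step sizes h_i = 2, 2, 2; slopes of the chords Δ_i = (y_(i+1) - y_i)/h_i = 5/2, -6, 7/2.
  2·σ_0 + 8·σ_1 + 2·σ_2 = 6(Δ_1 - Δ_0) = -51
  2·σ_1 + 8·σ_2 + 2·σ_3 = 6(Δ_2 - Δ_1) = 57
Natural end conditions: σ_0 = σ_3 = 0.
Hence σ_0 = 0, σ_1 = -87/10, σ_2 = 93/10, σ_3 = 0.
On [2, 4], p(x) = 4 + 27/5·(x - 2) + 0·(x - 2)² - 29/40·(x - 2)³.
With (x - 2) = 1: p(3) = 347/40.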